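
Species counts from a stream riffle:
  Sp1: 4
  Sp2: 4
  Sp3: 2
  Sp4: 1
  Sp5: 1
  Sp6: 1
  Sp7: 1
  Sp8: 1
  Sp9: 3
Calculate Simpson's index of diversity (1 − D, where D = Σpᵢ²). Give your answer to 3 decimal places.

0.846

Total N = 4+4+2+1+1+1+1+1+3 = 18, so the proportions are 0.22222, 0.22222, 0.11111, 0.05556, 0.05556, 0.05556, 0.05556, 0.05556, 0.16667 (working shown to 5 dp, full precision carried).
D = 0.22222² + 0.22222² + 0.11111² + 0.05556² + 0.05556² + 0.05556² + 0.05556² + 0.05556² + 0.16667² = 0.04938 + 0.04938 + 0.01235 + 0.00309 + 0.00309 + 0.00309 + 0.00309 + 0.00309 + 0.02778 = 0.15432.
So 1 − D = 0.84568, i.e. 0.846 to 3 decimal places.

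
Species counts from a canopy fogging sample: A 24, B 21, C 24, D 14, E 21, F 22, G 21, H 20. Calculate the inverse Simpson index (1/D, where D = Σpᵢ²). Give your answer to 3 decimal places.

Total N = 24+21+24+14+21+22+21+20 = 167, so the proportions are 0.1437126, 0.1257485, 0.1437126, 0.0838323, 0.1257485, 0.1317365, 0.1257485, 0.1197605 (working shown to 7 dp, full precision carried).
D = 0.1437126² + 0.1257485² + 0.1437126² + 0.0838323² + 0.1257485² + 0.1317365² + 0.1257485² + 0.1197605² = 0.0206533 + 0.0158127 + 0.0206533 + 0.0070279 + 0.0158127 + 0.0173545 + 0.0158127 + 0.0143426 = 0.1274696.
So 1/D = 7.84501, i.e. 7.845 to 3 decimal places.

7.845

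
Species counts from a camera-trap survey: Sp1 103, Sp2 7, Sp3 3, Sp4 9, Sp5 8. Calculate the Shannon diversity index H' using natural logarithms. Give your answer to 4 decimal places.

0.7852

Total N = 103+7+3+9+8 = 130, so the proportions are 0.792308, 0.053846, 0.023077, 0.069231, 0.061538 (working shown to 6 dp, full precision carried).
Each pᵢ ln pᵢ term: 0.792308×(-0.232805)=-0.184454, 0.053846×(-2.921624)=-0.157318, 0.023077×(-3.768922)=-0.086975, 0.069231×(-2.670310)=-0.184868, 0.061538×(-2.788093)=-0.171575.
Sum = -0.785189, so H' = 0.7852.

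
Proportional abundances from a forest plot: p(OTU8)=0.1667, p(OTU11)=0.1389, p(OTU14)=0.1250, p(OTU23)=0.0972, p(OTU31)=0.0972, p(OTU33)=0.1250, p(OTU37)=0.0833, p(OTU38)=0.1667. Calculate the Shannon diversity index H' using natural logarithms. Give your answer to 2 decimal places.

Each pᵢ ln pᵢ term (working shown to 4 dp, full precision carried): 0.1667×(-1.7916)=-0.2987, 0.1389×(-1.9740)=-0.2742, 0.125×(-2.0794)=-0.2599, 0.0972×(-2.3310)=-0.2266, 0.0972×(-2.3310)=-0.2266, 0.125×(-2.0794)=-0.2599, 0.0833×(-2.4853)=-0.2070, 0.1667×(-1.7916)=-0.2987.
Sum = -2.0515, so H' = 2.05.

2.05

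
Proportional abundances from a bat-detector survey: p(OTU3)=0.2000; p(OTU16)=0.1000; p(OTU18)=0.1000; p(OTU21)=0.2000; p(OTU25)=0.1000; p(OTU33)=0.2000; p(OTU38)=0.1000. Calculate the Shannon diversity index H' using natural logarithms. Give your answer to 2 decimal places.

Each pᵢ ln pᵢ term (working shown to 4 dp, full precision carried): 0.2×(-1.6094)=-0.3219, 0.1×(-2.3026)=-0.2303, 0.1×(-2.3026)=-0.2303, 0.2×(-1.6094)=-0.3219, 0.1×(-2.3026)=-0.2303, 0.2×(-1.6094)=-0.3219, 0.1×(-2.3026)=-0.2303.
Sum = -1.8867, so H' = 1.89.

1.89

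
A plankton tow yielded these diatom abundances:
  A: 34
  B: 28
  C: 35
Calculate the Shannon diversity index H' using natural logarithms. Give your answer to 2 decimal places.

1.09

Total N = 34+28+35 = 97, so the proportions are 0.3505, 0.2887, 0.3608 (working shown to 4 dp, full precision carried).
Each pᵢ ln pᵢ term: 0.3505×(-1.0484)=-0.3675, 0.2887×(-1.2425)=-0.3587, 0.3608×(-1.0194)=-0.3678.
Sum = -1.0939, so H' = 1.09.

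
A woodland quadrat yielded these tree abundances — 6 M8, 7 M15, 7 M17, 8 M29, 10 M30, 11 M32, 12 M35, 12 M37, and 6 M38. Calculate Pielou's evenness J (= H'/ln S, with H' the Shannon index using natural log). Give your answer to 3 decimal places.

Total N = 6+7+7+8+10+11+12+12+6 = 79, so the proportions are 0.07595, 0.08861, 0.08861, 0.10127, 0.12658, 0.13924, 0.1519, 0.1519, 0.07595 (working shown to 5 dp, full precision carried).
H' = −Σ pᵢ ln pᵢ = −((-0.19577) + (-0.21474) + (-0.21474) + (-0.23190) + (-0.26163) + (-0.27452) + (-0.28626) + (-0.28626) + (-0.19577)) = 2.16160.
With S = 9 species, ln S = 2.19722, so J = 2.16160/2.19722 = 0.98379, i.e. 0.984 to 3 decimal places.

0.984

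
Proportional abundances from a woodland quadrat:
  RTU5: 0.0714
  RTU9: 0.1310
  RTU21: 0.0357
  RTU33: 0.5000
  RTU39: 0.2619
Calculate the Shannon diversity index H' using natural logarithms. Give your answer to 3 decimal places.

Each pᵢ ln pᵢ term (working shown to 5 dp, full precision carried): 0.0714×(-2.63946)=-0.18846, 0.131×(-2.03256)=-0.26627, 0.0357×(-3.33260)=-0.11897, 0.5×(-0.69315)=-0.34657, 0.2619×(-1.33979)=-0.35089.
Sum = -1.27116, so H' = 1.271.

1.271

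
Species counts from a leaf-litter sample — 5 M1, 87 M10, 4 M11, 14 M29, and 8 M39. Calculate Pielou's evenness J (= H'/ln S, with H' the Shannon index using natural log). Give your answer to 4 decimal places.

Total N = 5+87+4+14+8 = 118, so the proportions are 0.042373, 0.737288, 0.033898, 0.118644, 0.067797 (working shown to 6 dp, full precision carried).
H' = −Σ pᵢ ln pᵢ = −((-0.133951) + (-0.224708) + (-0.114725) + (-0.252905) + (-0.182457)) = 0.908746.
With S = 5 species, ln S = 1.609438, so J = 0.908746/1.609438 = 0.564636, i.e. 0.5646 to 4 decimal places.

0.5646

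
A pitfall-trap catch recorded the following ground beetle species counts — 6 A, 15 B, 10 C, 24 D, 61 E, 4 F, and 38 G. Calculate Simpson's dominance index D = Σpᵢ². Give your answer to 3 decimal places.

Total N = 6+15+10+24+61+4+38 = 158, so the proportions are 0.03797, 0.09494, 0.06329, 0.1519, 0.38608, 0.02532, 0.24051 (working shown to 5 dp, full precision carried).
D = 0.03797² + 0.09494² + 0.06329² + 0.1519² + 0.38608² + 0.02532² + 0.24051² = 0.00144 + 0.00901 + 0.00401 + 0.02307 + 0.14905 + 0.00064 + 0.05784 = 0.24507.
To 3 decimal places, D = 0.245.

0.245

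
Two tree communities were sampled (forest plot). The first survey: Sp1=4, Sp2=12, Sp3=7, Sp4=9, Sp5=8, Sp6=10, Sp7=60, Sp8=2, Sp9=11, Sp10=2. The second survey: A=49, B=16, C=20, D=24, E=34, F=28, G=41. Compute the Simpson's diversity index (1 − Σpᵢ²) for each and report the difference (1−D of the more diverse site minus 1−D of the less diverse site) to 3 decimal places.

0.106

The first survey: N=125, proportions 0.032, 0.096, 0.056, 0.072, 0.064, 0.08, 0.48, 0.016, 0.088, 0.016, giving 1−D = 0.73229 (working shown to 5 dp, full precision carried).
The second survey: N=212, proportions 0.23113, 0.07547, 0.09434, 0.11321, 0.16038, 0.13208, 0.1934, giving 1−D = 0.83860.
Difference = |0.73229 − 0.83860| = 0.10631, i.e. 0.106 to 3 decimal places.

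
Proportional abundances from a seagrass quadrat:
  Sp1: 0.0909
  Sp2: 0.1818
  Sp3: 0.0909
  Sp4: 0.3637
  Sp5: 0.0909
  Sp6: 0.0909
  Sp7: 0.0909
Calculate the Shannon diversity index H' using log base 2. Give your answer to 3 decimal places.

Each pᵢ log₂ pᵢ term (working shown to 5 dp, full precision carried): 0.0909×(-3.45958)=-0.31448, 0.1818×(-2.45958)=-0.44715, 0.0909×(-3.45958)=-0.31448, 0.3637×(-1.45918)=-0.53070, 0.0909×(-3.45958)=-0.31448, 0.0909×(-3.45958)=-0.31448, 0.0909×(-3.45958)=-0.31448.
Sum = -2.55023, so H' = 2.550.

2.550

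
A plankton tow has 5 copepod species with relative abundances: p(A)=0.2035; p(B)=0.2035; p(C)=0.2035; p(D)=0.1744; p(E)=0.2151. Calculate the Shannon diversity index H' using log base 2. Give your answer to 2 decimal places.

2.32

Each pᵢ log₂ pᵢ term (working shown to 4 dp, full precision carried): 0.2035×(-2.2969)=-0.4674, 0.2035×(-2.2969)=-0.4674, 0.2035×(-2.2969)=-0.4674, 0.1744×(-2.5195)=-0.4394, 0.2151×(-2.2169)=-0.4769.
Sum = -2.3185, so H' = 2.32.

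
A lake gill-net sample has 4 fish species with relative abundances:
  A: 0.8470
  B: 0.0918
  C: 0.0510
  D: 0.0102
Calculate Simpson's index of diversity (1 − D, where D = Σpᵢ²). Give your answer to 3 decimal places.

0.271

D = 0.847² + 0.0918² + 0.051² + 0.0102² = 0.71741 + 0.00843 + 0.00260 + 0.00010 = 0.72854 (working shown to 5 dp, full precision carried).
So 1 − D = 0.27146, i.e. 0.271 to 3 decimal places.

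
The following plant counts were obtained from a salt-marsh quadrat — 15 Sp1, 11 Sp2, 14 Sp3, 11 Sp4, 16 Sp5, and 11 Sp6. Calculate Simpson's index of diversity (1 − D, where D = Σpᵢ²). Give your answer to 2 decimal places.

0.83

Total N = 15+11+14+11+16+11 = 78, so the proportions are 0.1923, 0.141, 0.1795, 0.141, 0.2051, 0.141 (working shown to 4 dp, full precision carried).
D = 0.1923² + 0.141² + 0.1795² + 0.141² + 0.2051² + 0.141² = 0.0370 + 0.0199 + 0.0322 + 0.0199 + 0.0421 + 0.0199 = 0.1709.
So 1 − D = 0.8291, i.e. 0.83 to 2 decimal places.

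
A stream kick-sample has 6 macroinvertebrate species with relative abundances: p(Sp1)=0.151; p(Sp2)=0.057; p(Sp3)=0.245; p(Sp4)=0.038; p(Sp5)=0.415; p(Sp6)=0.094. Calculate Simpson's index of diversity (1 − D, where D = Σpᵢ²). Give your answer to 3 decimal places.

D = 0.151² + 0.057² + 0.245² + 0.038² + 0.415² + 0.094² = 0.02280 + 0.00325 + 0.06002 + 0.00144 + 0.17222 + 0.00884 = 0.26858 (working shown to 5 dp, full precision carried).
So 1 − D = 0.73142, i.e. 0.731 to 3 decimal places.

0.731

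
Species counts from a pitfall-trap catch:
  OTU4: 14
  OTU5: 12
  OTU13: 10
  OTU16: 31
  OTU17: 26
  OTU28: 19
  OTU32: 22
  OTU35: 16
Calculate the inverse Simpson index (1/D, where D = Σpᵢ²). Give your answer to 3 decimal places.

7.080

Total N = 14+12+10+31+26+19+22+16 = 150, so the proportions are 0.0933333, 0.08, 0.0666667, 0.2066667, 0.1733333, 0.1266667, 0.1466667, 0.1066667 (working shown to 7 dp, full precision carried).
D = 0.0933333² + 0.08² + 0.0666667² + 0.2066667² + 0.1733333² + 0.1266667² + 0.1466667² + 0.1066667² = 0.0087111 + 0.0064000 + 0.0044444 + 0.0427111 + 0.0300444 + 0.0160444 + 0.0215111 + 0.0113778 = 0.1412444.
So 1/D = 7.07992, i.e. 7.080 to 3 decimal places.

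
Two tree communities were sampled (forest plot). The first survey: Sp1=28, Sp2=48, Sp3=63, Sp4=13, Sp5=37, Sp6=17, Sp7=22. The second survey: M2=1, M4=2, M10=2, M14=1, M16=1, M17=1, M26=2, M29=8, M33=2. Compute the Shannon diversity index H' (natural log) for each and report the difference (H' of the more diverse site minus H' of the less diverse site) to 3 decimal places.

The first survey: N=228, proportions 0.12281, 0.21053, 0.27632, 0.05702, 0.16228, 0.07456, 0.09649, giving H' = 1.81859 (working shown to 5 dp, full precision carried).
The second survey: N=20, proportions 0.05, 0.1, 0.1, 0.05, 0.05, 0.05, 0.1, 0.4, 0.1, giving H' = 1.88670.
Difference = |1.81859 − 1.88670| = 0.06811, i.e. 0.068 to 3 decimal places.

0.068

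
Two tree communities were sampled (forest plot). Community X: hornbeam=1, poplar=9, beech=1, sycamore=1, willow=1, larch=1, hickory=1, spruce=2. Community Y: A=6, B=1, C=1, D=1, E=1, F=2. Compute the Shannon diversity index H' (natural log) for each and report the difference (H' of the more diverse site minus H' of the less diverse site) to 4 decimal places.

Community X: N=17, proportions 0.058824, 0.529412, 0.058824, 0.058824, 0.058824, 0.058824, 0.058824, 0.117647, giving H' = 1.588430 (working shown to 6 dp, full precision carried).
Community Y: N=12, proportions 0.5, 0.083333, 0.083333, 0.083333, 0.083333, 0.166667, giving H' = 1.473502.
Difference = |1.588430 − 1.473502| = 0.114928, i.e. 0.1149 to 4 decimal places.

0.1149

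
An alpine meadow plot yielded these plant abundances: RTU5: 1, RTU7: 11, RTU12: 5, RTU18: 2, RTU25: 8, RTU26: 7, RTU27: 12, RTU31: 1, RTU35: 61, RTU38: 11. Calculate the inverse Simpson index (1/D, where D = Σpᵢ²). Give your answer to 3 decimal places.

3.331

Total N = 1+11+5+2+8+7+12+1+61+11 = 119, so the proportions are 0.0084034, 0.092437, 0.0420168, 0.0168067, 0.0672269, 0.0588235, 0.1008403, 0.0084034, 0.512605, 0.092437 (working shown to 7 dp, full precision carried).
D = 0.0084034² + 0.092437² + 0.0420168² + 0.0168067² + 0.0672269² + 0.0588235² + 0.1008403² + 0.0084034² + 0.512605² + 0.092437² = 0.0000706 + 0.0085446 + 0.0017654 + 0.0002825 + 0.0045195 + 0.0034602 + 0.0101688 + 0.0000706 + 0.2627639 + 0.0085446 = 0.3001907.
So 1/D = 3.33122, i.e. 3.331 to 3 decimal places.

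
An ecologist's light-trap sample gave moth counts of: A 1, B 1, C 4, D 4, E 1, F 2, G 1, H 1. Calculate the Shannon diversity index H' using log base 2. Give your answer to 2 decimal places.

2.71

Total N = 1+1+4+4+1+2+1+1 = 15, so the proportions are 0.0667, 0.0667, 0.2667, 0.2667, 0.0667, 0.1333, 0.0667, 0.0667 (working shown to 4 dp, full precision carried).
Each pᵢ log₂ pᵢ term: 0.0667×(-3.9069)=-0.2605, 0.0667×(-3.9069)=-0.2605, 0.2667×(-1.9069)=-0.5085, 0.2667×(-1.9069)=-0.5085, 0.0667×(-3.9069)=-0.2605, 0.1333×(-2.9069)=-0.3876, 0.0667×(-3.9069)=-0.2605, 0.0667×(-3.9069)=-0.2605.
Sum = -2.7069, so H' = 2.71.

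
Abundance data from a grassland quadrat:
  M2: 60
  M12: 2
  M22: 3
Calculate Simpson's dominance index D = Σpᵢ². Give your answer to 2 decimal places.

0.86

Total N = 60+2+3 = 65, so the proportions are 0.9231, 0.0308, 0.0462 (working shown to 4 dp, full precision carried).
D = 0.9231² + 0.0308² + 0.0462² = 0.8521 + 0.0009 + 0.0021 = 0.8551.
To 2 decimal places, D = 0.86.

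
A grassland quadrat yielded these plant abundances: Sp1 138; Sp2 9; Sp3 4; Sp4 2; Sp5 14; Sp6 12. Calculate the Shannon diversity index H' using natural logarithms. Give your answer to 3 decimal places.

Total N = 138+9+4+2+14+12 = 179, so the proportions are 0.77095, 0.05028, 0.02235, 0.01117, 0.07821, 0.06704 (working shown to 5 dp, full precision carried).
Each pᵢ ln pᵢ term: 0.77095×(-0.26013)=-0.20055, 0.05028×(-2.99016)=-0.15034, 0.02235×(-3.80109)=-0.08494, 0.01117×(-4.49424)=-0.05021, 0.07821×(-2.54833)=-0.19931, 0.06704×(-2.70248)=-0.18117.
Sum = -0.86653, so H' = 0.867.

0.867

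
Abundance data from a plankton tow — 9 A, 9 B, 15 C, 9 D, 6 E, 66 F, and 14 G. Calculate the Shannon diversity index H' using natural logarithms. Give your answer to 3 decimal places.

1.538

Total N = 9+9+15+9+6+66+14 = 128, so the proportions are 0.07031, 0.07031, 0.11719, 0.07031, 0.04688, 0.51562, 0.10938 (working shown to 5 dp, full precision carried).
Each pᵢ ln pᵢ term: 0.07031×(-2.65481)=-0.18667, 0.07031×(-2.65481)=-0.18667, 0.11719×(-2.14398)=-0.25125, 0.07031×(-2.65481)=-0.18667, 0.04688×(-3.06027)=-0.14345, 0.51562×(-0.66238)=-0.34154, 0.10938×(-2.21297)=-0.24204.
Sum = -1.53828, so H' = 1.538.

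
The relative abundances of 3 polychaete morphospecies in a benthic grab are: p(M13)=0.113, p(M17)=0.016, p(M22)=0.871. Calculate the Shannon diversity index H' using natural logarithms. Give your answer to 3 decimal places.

Each pᵢ ln pᵢ term (working shown to 5 dp, full precision carried): 0.113×(-2.18037)=-0.24638, 0.016×(-4.13517)=-0.06616, 0.871×(-0.13811)=-0.12030.
Sum = -0.43284, so H' = 0.433.

0.433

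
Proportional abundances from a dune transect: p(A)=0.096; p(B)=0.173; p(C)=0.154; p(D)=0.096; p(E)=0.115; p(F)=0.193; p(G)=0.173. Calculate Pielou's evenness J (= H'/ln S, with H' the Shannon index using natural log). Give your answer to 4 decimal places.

H' = −Σ pᵢ ln pᵢ = −((-0.224967) + (-0.303522) + (-0.288104) + (-0.224967) + (-0.248725) + (-0.317498) + (-0.303522)) = 1.911304 (working shown to 6 dp, full precision carried).
With S = 7 species, ln S = 1.945910, so J = 1.911304/1.945910 = 0.982216, i.e. 0.9822 to 4 decimal places.

0.9822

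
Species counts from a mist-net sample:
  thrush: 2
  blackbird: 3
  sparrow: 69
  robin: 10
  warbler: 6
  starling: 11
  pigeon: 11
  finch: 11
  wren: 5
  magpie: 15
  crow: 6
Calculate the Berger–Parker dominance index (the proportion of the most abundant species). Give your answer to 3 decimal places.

Total N = 2+3+69+10+6+11+11+11+5+15+6 = 149, so the proportions are 0.01342, 0.02013, 0.46309, 0.06711, 0.04027, 0.07383, 0.07383, 0.07383, 0.03356, 0.10067, 0.04027 (working shown to 5 dp, full precision carried).
The largest proportion is 0.46309, i.e. d = 0.463 to 3 decimal places.

0.463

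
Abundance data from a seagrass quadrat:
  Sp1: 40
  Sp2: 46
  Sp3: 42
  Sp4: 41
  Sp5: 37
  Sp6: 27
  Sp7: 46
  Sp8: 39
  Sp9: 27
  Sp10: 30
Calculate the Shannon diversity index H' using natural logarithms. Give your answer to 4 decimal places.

Total N = 40+46+42+41+37+27+46+39+27+30 = 375, so the proportions are 0.106667, 0.122667, 0.112, 0.109333, 0.098667, 0.072, 0.122667, 0.104, 0.072, 0.08 (working shown to 6 dp, full precision carried).
Each pᵢ ln pᵢ term: 0.106667×(-2.238047)=-0.238725, 0.122667×(-2.098285)=-0.257390, 0.112×(-2.189256)=-0.245197, 0.109333×(-2.213354)=-0.241993, 0.098667×(-2.316008)=-0.228513, 0.072×(-2.631089)=-0.189438, 0.122667×(-2.098285)=-0.257390, 0.104×(-2.263364)=-0.235390, 0.072×(-2.631089)=-0.189438, 0.08×(-2.525729)=-0.202058.
Sum = -2.285532, so H' = 2.2855.

2.2855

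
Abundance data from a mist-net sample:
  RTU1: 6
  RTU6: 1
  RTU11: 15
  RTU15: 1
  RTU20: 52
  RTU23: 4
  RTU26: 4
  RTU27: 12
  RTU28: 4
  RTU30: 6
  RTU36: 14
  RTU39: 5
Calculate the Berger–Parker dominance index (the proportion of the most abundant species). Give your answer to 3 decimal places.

0.419

Total N = 6+1+15+1+52+4+4+12+4+6+14+5 = 124, so the proportions are 0.04839, 0.00806, 0.12097, 0.00806, 0.41935, 0.03226, 0.03226, 0.09677, 0.03226, 0.04839, 0.1129, 0.04032 (working shown to 5 dp, full precision carried).
The largest proportion is 0.41935, i.e. d = 0.419 to 3 decimal places.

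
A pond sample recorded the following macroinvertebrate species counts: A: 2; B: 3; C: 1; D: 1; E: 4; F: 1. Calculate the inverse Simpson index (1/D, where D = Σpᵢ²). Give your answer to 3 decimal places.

4.500

Total N = 2+3+1+1+4+1 = 12, so the proportions are 0.1666667, 0.25, 0.0833333, 0.0833333, 0.3333333, 0.0833333 (working shown to 7 dp, full precision carried).
D = 0.1666667² + 0.25² + 0.0833333² + 0.0833333² + 0.3333333² + 0.0833333² = 0.0277778 + 0.0625000 + 0.0069444 + 0.0069444 + 0.1111111 + 0.0069444 = 0.2222222.
So 1/D = 4.50000, i.e. 4.500 to 3 decimal places.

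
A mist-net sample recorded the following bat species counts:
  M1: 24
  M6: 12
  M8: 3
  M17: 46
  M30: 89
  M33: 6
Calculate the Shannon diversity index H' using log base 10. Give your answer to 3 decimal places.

0.577

Total N = 24+12+3+46+89+6 = 180, so the proportions are 0.13333, 0.06667, 0.01667, 0.25556, 0.49444, 0.03333 (working shown to 5 dp, full precision carried).
Each pᵢ log₁₀ pᵢ term: 0.13333×(-0.87506)=-0.11667, 0.06667×(-1.17609)=-0.07841, 0.01667×(-1.77815)=-0.02964, 0.25556×(-0.59251)=-0.15142, 0.49444×(-0.30588)=-0.15124, 0.03333×(-1.47712)=-0.04924.
Sum = -0.57662, so H' = 0.577.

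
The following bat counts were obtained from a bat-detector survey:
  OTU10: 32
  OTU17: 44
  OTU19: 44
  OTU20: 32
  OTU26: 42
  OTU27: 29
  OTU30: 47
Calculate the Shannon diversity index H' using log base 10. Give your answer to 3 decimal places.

Total N = 32+44+44+32+42+29+47 = 270, so the proportions are 0.11852, 0.16296, 0.16296, 0.11852, 0.15556, 0.10741, 0.17407 (working shown to 5 dp, full precision carried).
Each pᵢ log₁₀ pᵢ term: 0.11852×(-0.92621)=-0.10977, 0.16296×(-0.78791)=-0.12840, 0.16296×(-0.78791)=-0.12840, 0.11852×(-0.92621)=-0.10977, 0.15556×(-0.80811)=-0.12571, 0.10741×(-0.96897)=-0.10407, 0.17407×(-0.75927)=-0.13217.
Sum = -0.83830, so H' = 0.838.

0.838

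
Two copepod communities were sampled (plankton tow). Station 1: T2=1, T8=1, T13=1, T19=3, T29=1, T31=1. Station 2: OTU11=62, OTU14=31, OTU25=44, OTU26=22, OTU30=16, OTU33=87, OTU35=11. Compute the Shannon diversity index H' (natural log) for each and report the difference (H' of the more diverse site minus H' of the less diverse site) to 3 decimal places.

0.073

Station 1: N=8, proportions 0.125, 0.125, 0.125, 0.375, 0.125, 0.125, giving H' = 1.667462 (working shown to 6 dp, full precision carried).
Station 2: N=273, proportions 0.227106, 0.113553, 0.161172, 0.080586, 0.058608, 0.318681, 0.040293, giving H' = 1.740917.
Difference = |1.667462 − 1.740917| = 0.073455, i.e. 0.073 to 3 decimal places.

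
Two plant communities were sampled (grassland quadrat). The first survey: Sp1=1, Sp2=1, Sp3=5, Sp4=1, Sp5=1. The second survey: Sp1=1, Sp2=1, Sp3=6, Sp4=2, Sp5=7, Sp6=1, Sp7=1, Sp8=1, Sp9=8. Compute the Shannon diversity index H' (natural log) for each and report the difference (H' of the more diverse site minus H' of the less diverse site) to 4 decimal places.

The first survey: N=9, proportions 0.1111111, 0.1111111, 0.5555556, 0.1111111, 0.1111111, giving H' = 1.3030924 (working shown to 7 dp, full precision carried).
The second survey: N=28, proportions 0.0357143, 0.0357143, 0.2142857, 0.0714286, 0.25, 0.0357143, 0.0357143, 0.0357143, 0.2857143, giving H' = 1.8181418.
Difference = |1.3030924 − 1.8181418| = 0.5150494, i.e. 0.5150 to 4 decimal places.

0.5150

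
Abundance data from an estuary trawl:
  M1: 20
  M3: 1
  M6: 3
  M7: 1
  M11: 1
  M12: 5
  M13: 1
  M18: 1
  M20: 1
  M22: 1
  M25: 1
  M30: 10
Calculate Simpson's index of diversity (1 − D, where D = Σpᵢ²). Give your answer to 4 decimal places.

Total N = 20+1+3+1+1+5+1+1+1+1+1+10 = 46, so the proportions are 0.434783, 0.021739, 0.065217, 0.021739, 0.021739, 0.108696, 0.021739, 0.021739, 0.021739, 0.021739, 0.021739, 0.217391 (working shown to 6 dp, full precision carried).
D = 0.434783² + 0.021739² + 0.065217² + 0.021739² + 0.021739² + 0.108696² + 0.021739² + 0.021739² + 0.021739² + 0.021739² + 0.021739² + 0.217391² = 0.189036 + 0.000473 + 0.004253 + 0.000473 + 0.000473 + 0.011815 + 0.000473 + 0.000473 + 0.000473 + 0.000473 + 0.000473 + 0.047259 = 0.256144.
So 1 − D = 0.743856, i.e. 0.7439 to 4 decimal places.

0.7439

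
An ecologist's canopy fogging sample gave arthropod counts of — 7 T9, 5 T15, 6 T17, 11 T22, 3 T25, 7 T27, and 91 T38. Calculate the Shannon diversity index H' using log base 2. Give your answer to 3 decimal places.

Total N = 7+5+6+11+3+7+91 = 130, so the proportions are 0.05385, 0.03846, 0.04615, 0.08462, 0.02308, 0.05385, 0.7 (working shown to 5 dp, full precision carried).
Each pᵢ log₂ pᵢ term: 0.05385×(-4.21501)=-0.22696, 0.03846×(-4.70044)=-0.18079, 0.04615×(-4.43741)=-0.20480, 0.08462×(-3.56294)=-0.30148, 0.02308×(-5.43741)=-0.12548, 0.05385×(-4.21501)=-0.22696, 0.7×(-0.51457)=-0.36020.
Sum = -1.62667, so H' = 1.627.

1.627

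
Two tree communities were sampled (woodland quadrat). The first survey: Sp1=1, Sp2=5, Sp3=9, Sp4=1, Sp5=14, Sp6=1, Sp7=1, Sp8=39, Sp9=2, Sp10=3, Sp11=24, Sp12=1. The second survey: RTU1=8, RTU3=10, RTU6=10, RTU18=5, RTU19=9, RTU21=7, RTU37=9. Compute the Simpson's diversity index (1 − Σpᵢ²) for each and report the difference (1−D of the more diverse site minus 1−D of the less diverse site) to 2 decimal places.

The first survey: N=101, proportions 0.0099, 0.0495, 0.0891, 0.0099, 0.1386, 0.0099, 0.0099, 0.3861, 0.0198, 0.0297, 0.2376, 0.0099, giving 1−D = 0.7631 (working shown to 4 dp, full precision carried).
The second survey: N=58, proportions 0.1379, 0.1724, 0.1724, 0.0862, 0.1552, 0.1207, 0.1552, giving 1−D = 0.8514.
Difference = |0.7631 − 0.8514| = 0.0883, i.e. 0.09 to 2 decimal places.

0.09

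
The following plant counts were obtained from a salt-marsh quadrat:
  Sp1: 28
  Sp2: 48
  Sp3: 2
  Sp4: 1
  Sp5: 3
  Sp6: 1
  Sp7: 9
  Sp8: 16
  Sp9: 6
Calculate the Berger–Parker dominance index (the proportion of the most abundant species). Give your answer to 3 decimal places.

Total N = 28+48+2+1+3+1+9+16+6 = 114, so the proportions are 0.24561, 0.42105, 0.01754, 0.00877, 0.02632, 0.00877, 0.07895, 0.14035, 0.05263 (working shown to 5 dp, full precision carried).
The largest proportion is 0.42105, i.e. d = 0.421 to 3 decimal places.

0.421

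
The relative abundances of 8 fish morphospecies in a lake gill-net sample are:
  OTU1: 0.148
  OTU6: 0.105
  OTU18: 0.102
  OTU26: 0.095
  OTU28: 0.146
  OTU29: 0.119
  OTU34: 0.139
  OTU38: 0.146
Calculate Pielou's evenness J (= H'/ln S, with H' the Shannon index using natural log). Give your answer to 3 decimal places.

0.993

H' = −Σ pᵢ ln pᵢ = −((-0.28276) + (-0.23665) + (-0.23284) + (-0.22362) + (-0.28093) + (-0.25331) + (-0.27429) + (-0.28093)) = 2.06532 (working shown to 5 dp, full precision carried).
With S = 8 species, ln S = 2.07944, so J = 2.06532/2.07944 = 0.99321, i.e. 0.993 to 3 decimal places.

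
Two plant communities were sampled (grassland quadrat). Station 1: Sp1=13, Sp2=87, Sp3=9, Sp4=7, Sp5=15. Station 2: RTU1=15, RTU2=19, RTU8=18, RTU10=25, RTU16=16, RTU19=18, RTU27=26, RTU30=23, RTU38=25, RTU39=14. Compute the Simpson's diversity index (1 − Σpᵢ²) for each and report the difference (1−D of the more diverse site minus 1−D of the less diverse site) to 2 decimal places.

0.37

Station 1: N=131, proportions 0.0992, 0.6641, 0.0687, 0.0534, 0.1145, giving 1−D = 0.5284 (working shown to 4 dp, full precision carried).
Station 2: N=199, proportions 0.0754, 0.0955, 0.0905, 0.1256, 0.0804, 0.0905, 0.1307, 0.1156, 0.1256, 0.0704, giving 1−D = 0.8954.
Difference = |0.5284 − 0.8954| = 0.3670, i.e. 0.37 to 2 decimal places.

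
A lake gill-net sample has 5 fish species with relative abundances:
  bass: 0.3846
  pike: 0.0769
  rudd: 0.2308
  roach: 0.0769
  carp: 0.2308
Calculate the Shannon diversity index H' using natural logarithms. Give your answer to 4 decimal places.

1.4388

Each pᵢ ln pᵢ term (working shown to 6 dp, full precision carried): 0.3846×(-0.955551)=-0.367505, 0.0769×(-2.565249)=-0.197268, 0.2308×(-1.466204)=-0.338400, 0.0769×(-2.565249)=-0.197268, 0.2308×(-1.466204)=-0.338400.
Sum = -1.438840, so H' = 1.4388.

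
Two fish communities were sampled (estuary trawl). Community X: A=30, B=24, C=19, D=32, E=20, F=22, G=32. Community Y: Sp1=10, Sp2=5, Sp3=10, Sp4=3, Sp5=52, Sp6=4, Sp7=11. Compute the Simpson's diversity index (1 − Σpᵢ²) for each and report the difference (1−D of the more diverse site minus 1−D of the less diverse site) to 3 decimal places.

0.192

Community X: N=179, proportions 0.1676, 0.13408, 0.10615, 0.17877, 0.11173, 0.12291, 0.17877, giving 1−D = 0.85116 (working shown to 5 dp, full precision carried).
Community Y: N=95, proportions 0.10526, 0.05263, 0.10526, 0.03158, 0.54737, 0.04211, 0.11579, giving 1−D = 0.65928.
Difference = |0.85116 − 0.65928| = 0.19188, i.e. 0.192 to 3 decimal places.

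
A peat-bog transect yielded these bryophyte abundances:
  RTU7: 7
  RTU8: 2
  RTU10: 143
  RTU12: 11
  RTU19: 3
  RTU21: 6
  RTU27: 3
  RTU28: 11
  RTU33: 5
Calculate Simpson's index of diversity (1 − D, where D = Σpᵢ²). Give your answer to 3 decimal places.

Total N = 7+2+143+11+3+6+3+11+5 = 191, so the proportions are 0.03665, 0.01047, 0.74869, 0.05759, 0.01571, 0.03141, 0.01571, 0.05759, 0.02618 (working shown to 5 dp, full precision carried).
D = 0.03665² + 0.01047² + 0.74869² + 0.05759² + 0.01571² + 0.03141² + 0.01571² + 0.05759² + 0.02618² = 0.00134 + 0.00011 + 0.56054 + 0.00332 + 0.00025 + 0.00099 + 0.00025 + 0.00332 + 0.00069 = 0.57079.
So 1 − D = 0.42921, i.e. 0.429 to 3 decimal places.

0.429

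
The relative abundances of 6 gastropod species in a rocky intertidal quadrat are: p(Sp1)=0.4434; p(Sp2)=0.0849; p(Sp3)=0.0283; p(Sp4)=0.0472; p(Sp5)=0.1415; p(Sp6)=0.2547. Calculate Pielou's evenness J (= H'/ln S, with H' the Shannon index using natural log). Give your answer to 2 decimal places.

H' = −Σ pᵢ ln pᵢ = −((-0.3606) + (-0.2094) + (-0.1009) + (-0.1441) + (-0.2767) + (-0.3483)) = 1.4400 (working shown to 4 dp, full precision carried).
With S = 6 species, ln S = 1.7918, so J = 1.4400/1.7918 = 0.8037, i.e. 0.80 to 2 decimal places.

0.80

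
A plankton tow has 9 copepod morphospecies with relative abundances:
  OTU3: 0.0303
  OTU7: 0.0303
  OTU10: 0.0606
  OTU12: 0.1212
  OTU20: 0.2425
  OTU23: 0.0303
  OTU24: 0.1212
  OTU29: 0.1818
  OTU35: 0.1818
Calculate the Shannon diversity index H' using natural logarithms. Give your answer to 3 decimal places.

Each pᵢ ln pᵢ term (working shown to 5 dp, full precision carried): 0.0303×(-3.49661)=-0.10595, 0.0303×(-3.49661)=-0.10595, 0.0606×(-2.80346)=-0.16989, 0.1212×(-2.11031)=-0.25577, 0.2425×(-1.41675)=-0.34356, 0.0303×(-3.49661)=-0.10595, 0.1212×(-2.11031)=-0.25577, 0.1818×(-1.70485)=-0.30994, 0.1818×(-1.70485)=-0.30994.
Sum = -1.96272, so H' = 1.963.

1.963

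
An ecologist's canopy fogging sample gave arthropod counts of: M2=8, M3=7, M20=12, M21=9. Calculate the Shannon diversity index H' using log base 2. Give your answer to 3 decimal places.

Total N = 8+7+12+9 = 36, so the proportions are 0.22222, 0.19444, 0.33333, 0.25 (working shown to 5 dp, full precision carried).
Each pᵢ log₂ pᵢ term: 0.22222×(-2.16993)=-0.48221, 0.19444×(-2.36257)=-0.45939, 0.33333×(-1.58496)=-0.52832, 0.25×(-2.00000)=-0.50000.
Sum = -1.96992, so H' = 1.970.

1.970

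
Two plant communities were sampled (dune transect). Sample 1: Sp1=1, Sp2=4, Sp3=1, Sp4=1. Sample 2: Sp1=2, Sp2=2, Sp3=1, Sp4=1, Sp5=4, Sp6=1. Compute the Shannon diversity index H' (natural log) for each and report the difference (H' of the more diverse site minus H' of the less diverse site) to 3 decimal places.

Sample 1: N=7, proportions 0.14286, 0.57143, 0.14286, 0.14286, giving H' = 1.15374 (working shown to 5 dp, full precision carried).
Sample 2: N=11, proportions 0.18182, 0.18182, 0.09091, 0.09091, 0.36364, 0.09091, giving H' = 1.64173.
Difference = |1.15374 − 1.64173| = 0.48799, i.e. 0.488 to 3 decimal places.

0.488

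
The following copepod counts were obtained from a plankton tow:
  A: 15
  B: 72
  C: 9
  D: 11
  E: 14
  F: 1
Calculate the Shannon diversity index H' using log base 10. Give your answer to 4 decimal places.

Total N = 15+72+9+11+14+1 = 122, so the proportions are 0.122951, 0.590164, 0.07377, 0.090164, 0.114754, 0.008197 (working shown to 6 dp, full precision carried).
Each pᵢ log₁₀ pᵢ term: 0.122951×(-0.910269)=-0.111918, 0.590164×(-0.229027)=-0.135164, 0.07377×(-1.132117)=-0.083517, 0.090164×(-1.044967)=-0.094218, 0.114754×(-0.940232)=-0.107895, 0.008197×(-2.086360)=-0.017101.
Sum = -0.549814, so H' = 0.5498.

0.5498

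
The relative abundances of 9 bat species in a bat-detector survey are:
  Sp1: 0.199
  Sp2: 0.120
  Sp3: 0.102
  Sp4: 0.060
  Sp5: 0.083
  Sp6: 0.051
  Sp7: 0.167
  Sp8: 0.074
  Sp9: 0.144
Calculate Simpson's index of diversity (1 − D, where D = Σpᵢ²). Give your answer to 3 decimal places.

0.868

D = 0.199² + 0.12² + 0.102² + 0.06² + 0.083² + 0.051² + 0.167² + 0.074² + 0.144² = 0.03960 + 0.01440 + 0.01040 + 0.00360 + 0.00689 + 0.00260 + 0.02789 + 0.00548 + 0.02074 = 0.13160 (working shown to 5 dp, full precision carried).
So 1 − D = 0.86840, i.e. 0.868 to 3 decimal places.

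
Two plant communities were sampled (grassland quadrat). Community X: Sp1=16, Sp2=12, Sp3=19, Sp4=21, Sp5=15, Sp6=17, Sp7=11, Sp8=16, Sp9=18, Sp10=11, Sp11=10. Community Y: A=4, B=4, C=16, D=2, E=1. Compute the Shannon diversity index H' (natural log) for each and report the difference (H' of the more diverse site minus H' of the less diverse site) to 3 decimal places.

1.180

Community X: N=166, proportions 0.096386, 0.072289, 0.114458, 0.126506, 0.090361, 0.10241, 0.066265, 0.096386, 0.108434, 0.066265, 0.060241, giving H' = 2.370948 (working shown to 6 dp, full precision carried).
Community Y: N=27, proportions 0.148148, 0.148148, 0.592593, 0.074074, 0.037037, giving H' = 1.190723.
Difference = |2.370948 − 1.190723| = 1.180225, i.e. 1.180 to 3 decimal places.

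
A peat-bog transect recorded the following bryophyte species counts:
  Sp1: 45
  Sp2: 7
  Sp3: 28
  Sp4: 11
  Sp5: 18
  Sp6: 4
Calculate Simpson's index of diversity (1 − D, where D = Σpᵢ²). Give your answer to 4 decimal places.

Total N = 45+7+28+11+18+4 = 113, so the proportions are 0.39823, 0.061947, 0.247788, 0.097345, 0.159292, 0.035398 (working shown to 6 dp, full precision carried).
D = 0.39823² + 0.061947² + 0.247788² + 0.097345² + 0.159292² + 0.035398² = 0.158587 + 0.003837 + 0.061399 + 0.009476 + 0.025374 + 0.001253 = 0.259926.
So 1 − D = 0.740074, i.e. 0.7401 to 4 decimal places.

0.7401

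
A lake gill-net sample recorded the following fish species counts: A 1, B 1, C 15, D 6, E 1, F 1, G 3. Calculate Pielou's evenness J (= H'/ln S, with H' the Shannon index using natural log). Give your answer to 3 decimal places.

0.709

Total N = 1+1+15+6+1+1+3 = 28, so the proportions are 0.03571, 0.03571, 0.53571, 0.21429, 0.03571, 0.03571, 0.10714 (working shown to 5 dp, full precision carried).
H' = −Σ pᵢ ln pᵢ = −((-0.11901) + (-0.11901) + (-0.33437) + (-0.33010) + (-0.11901) + (-0.11901) + (-0.23931)) = 1.37981.
With S = 7 species, ln S = 1.94591, so J = 1.37981/1.94591 = 0.70908, i.e. 0.709 to 3 decimal places.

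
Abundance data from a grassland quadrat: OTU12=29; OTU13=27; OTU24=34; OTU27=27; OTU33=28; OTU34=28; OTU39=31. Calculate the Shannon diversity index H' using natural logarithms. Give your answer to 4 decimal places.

Total N = 29+27+34+27+28+28+31 = 204, so the proportions are 0.142157, 0.132353, 0.166667, 0.132353, 0.137255, 0.137255, 0.151961 (working shown to 6 dp, full precision carried).
Each pᵢ ln pᵢ term: 0.142157×(-1.950824)=-0.277323, 0.132353×(-2.022283)=-0.267655, 0.166667×(-1.791759)=-0.298627, 0.132353×(-2.022283)=-0.267655, 0.137255×(-1.985915)=-0.272577, 0.137255×(-1.985915)=-0.272577, 0.151961×(-1.884133)=-0.286314.
Sum = -1.942727, so H' = 1.9427.

1.9427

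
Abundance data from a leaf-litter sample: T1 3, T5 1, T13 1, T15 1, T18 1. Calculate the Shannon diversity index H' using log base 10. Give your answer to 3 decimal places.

Total N = 3+1+1+1+1 = 7, so the proportions are 0.42857, 0.14286, 0.14286, 0.14286, 0.14286 (working shown to 5 dp, full precision carried).
Each pᵢ log₁₀ pᵢ term: 0.42857×(-0.36798)=-0.15770, 0.14286×(-0.84510)=-0.12073, 0.14286×(-0.84510)=-0.12073, 0.14286×(-0.84510)=-0.12073, 0.14286×(-0.84510)=-0.12073.
Sum = -0.64062, so H' = 0.641.

0.641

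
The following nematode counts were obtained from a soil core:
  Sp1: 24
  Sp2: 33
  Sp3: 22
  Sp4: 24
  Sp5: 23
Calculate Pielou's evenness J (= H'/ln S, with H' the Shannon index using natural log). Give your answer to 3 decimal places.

Total N = 24+33+22+24+23 = 126, so the proportions are 0.19048, 0.2619, 0.1746, 0.19048, 0.18254 (working shown to 5 dp, full precision carried).
H' = −Σ pᵢ ln pᵢ = −((-0.31585) + (-0.35089) + (-0.30472) + (-0.31585) + (-0.31046)) = 1.59778.
With S = 5 species, ln S = 1.60944, so J = 1.59778/1.60944 = 0.99276, i.e. 0.993 to 3 decimal places.

0.993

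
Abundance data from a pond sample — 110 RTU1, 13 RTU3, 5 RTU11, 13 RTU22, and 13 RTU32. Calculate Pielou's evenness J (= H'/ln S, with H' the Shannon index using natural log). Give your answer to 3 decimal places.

0.607

Total N = 110+13+5+13+13 = 154, so the proportions are 0.71429, 0.08442, 0.03247, 0.08442, 0.08442 (working shown to 5 dp, full precision carried).
H' = −Σ pᵢ ln pᵢ = −((-0.24034) + (-0.20868) + (-0.11128) + (-0.20868) + (-0.20868)) = 0.97765.
With S = 5 species, ln S = 1.60944, so J = 0.97765/1.60944 = 0.60745, i.e. 0.607 to 3 decimal places.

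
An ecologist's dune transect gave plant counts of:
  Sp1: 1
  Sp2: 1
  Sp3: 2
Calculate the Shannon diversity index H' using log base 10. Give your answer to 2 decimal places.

Total N = 1+1+2 = 4, so the proportions are 0.25, 0.25, 0.5 (working shown to 4 dp, full precision carried).
Each pᵢ log₁₀ pᵢ term: 0.25×(-0.6021)=-0.1505, 0.25×(-0.6021)=-0.1505, 0.5×(-0.3010)=-0.1505.
Sum = -0.4515, so H' = 0.45.

0.45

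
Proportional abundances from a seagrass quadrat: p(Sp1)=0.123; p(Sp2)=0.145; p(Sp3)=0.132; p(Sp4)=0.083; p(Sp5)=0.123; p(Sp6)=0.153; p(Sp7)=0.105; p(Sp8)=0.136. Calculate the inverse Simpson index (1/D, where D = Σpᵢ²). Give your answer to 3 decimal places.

7.781

D = 0.123² + 0.145² + 0.132² + 0.083² + 0.123² + 0.153² + 0.105² + 0.136² = 0.0151290 + 0.0210250 + 0.0174240 + 0.0068890 + 0.0151290 + 0.0234090 + 0.0110250 + 0.0184960 = 0.1285260 (working shown to 7 dp, full precision carried).
So 1/D = 7.78053, i.e. 7.781 to 3 decimal places.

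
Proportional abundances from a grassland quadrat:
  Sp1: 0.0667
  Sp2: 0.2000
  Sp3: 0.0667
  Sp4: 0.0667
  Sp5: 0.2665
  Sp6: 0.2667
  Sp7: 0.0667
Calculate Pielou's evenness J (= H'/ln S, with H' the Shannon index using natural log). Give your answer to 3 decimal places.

0.899

H' = −Σ pᵢ ln pᵢ = −((-0.18059) + (-0.32189) + (-0.18059) + (-0.18059) + (-0.35241) + (-0.35248) + (-0.18059)) = 1.74916 (working shown to 5 dp, full precision carried).
With S = 7 species, ln S = 1.94591, so J = 1.74916/1.94591 = 0.89889, i.e. 0.899 to 3 decimal places.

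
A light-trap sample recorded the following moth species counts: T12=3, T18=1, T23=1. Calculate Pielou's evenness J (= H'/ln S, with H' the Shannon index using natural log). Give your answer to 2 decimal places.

0.86

Total N = 3+1+1 = 5, so the proportions are 0.6, 0.2, 0.2 (working shown to 5 dp, full precision carried).
H' = −Σ pᵢ ln pᵢ = −((-0.30650) + (-0.32189) + (-0.32189)) = 0.95027.
With S = 3 species, ln S = 1.09861, so J = 0.95027/1.09861 = 0.86497, i.e. 0.86 to 2 decimal places.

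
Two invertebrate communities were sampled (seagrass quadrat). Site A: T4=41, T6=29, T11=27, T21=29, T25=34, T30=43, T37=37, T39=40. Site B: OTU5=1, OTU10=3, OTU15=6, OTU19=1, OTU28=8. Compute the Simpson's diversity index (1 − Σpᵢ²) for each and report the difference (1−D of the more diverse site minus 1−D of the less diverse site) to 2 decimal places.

Site A: N=280, proportions 0.1464, 0.1036, 0.0964, 0.1036, 0.1214, 0.1536, 0.1321, 0.1429, giving 1−D = 0.8716 (working shown to 4 dp, full precision carried).
Site B: N=19, proportions 0.0526, 0.1579, 0.3158, 0.0526, 0.4211, giving 1−D = 0.6925.
Difference = |0.8716 − 0.6925| = 0.1791, i.e. 0.18 to 2 decimal places.

0.18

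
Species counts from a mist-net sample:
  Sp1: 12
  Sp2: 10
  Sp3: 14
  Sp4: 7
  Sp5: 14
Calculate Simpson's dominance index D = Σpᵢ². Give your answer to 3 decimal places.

Total N = 12+10+14+7+14 = 57, so the proportions are 0.21053, 0.17544, 0.24561, 0.12281, 0.24561 (working shown to 5 dp, full precision carried).
D = 0.21053² + 0.17544² + 0.24561² + 0.12281² + 0.24561² = 0.04432 + 0.03078 + 0.06033 + 0.01508 + 0.06033 = 0.21083.
To 3 decimal places, D = 0.211.

0.211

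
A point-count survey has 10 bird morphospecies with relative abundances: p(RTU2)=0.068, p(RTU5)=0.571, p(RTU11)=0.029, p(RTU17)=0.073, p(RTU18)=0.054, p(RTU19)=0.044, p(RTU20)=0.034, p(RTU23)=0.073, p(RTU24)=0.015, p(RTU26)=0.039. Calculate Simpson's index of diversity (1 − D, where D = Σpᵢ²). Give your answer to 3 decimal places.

D = 0.068² + 0.571² + 0.029² + 0.073² + 0.054² + 0.044² + 0.034² + 0.073² + 0.015² + 0.039² = 0.00462 + 0.32604 + 0.00084 + 0.00533 + 0.00292 + 0.00194 + 0.00116 + 0.00533 + 0.00022 + 0.00152 = 0.34992 (working shown to 5 dp, full precision carried).
So 1 − D = 0.65008, i.e. 0.650 to 3 decimal places.

0.650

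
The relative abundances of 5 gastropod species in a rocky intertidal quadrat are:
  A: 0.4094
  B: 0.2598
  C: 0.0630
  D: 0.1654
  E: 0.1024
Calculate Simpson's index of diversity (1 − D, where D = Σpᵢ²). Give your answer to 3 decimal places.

D = 0.4094² + 0.2598² + 0.063² + 0.1654² + 0.1024² = 0.16761 + 0.06750 + 0.00397 + 0.02736 + 0.01049 = 0.27692 (working shown to 5 dp, full precision carried).
So 1 − D = 0.72308, i.e. 0.723 to 3 decimal places.

0.723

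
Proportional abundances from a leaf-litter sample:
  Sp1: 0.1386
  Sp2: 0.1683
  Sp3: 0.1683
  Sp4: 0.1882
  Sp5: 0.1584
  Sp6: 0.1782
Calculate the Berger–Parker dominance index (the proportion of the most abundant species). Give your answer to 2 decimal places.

0.19

The largest proportion is 0.1882, i.e. d = 0.19 to 2 decimal places.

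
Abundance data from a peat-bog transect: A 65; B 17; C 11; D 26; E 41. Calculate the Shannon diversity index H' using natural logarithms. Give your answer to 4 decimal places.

1.4324

Total N = 65+17+11+26+41 = 160, so the proportions are 0.40625, 0.10625, 0.06875, 0.1625, 0.25625 (working shown to 6 dp, full precision carried).
Each pᵢ ln pᵢ term: 0.40625×(-0.900787)=-0.365945, 0.10625×(-2.241960)=-0.238208, 0.06875×(-2.677279)=-0.184063, 0.1625×(-1.817077)=-0.295275, 0.25625×(-1.361602)=-0.348910.
Sum = -1.432401, so H' = 1.4324.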